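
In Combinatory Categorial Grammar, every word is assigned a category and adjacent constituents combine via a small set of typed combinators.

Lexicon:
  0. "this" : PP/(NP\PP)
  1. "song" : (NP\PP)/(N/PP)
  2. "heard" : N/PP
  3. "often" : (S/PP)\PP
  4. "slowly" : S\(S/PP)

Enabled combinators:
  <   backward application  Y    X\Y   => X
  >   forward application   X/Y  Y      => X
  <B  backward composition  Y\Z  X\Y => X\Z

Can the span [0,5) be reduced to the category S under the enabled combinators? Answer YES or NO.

[0,5] S   <
  [0,4] S/PP   <
    [0,3] PP   >
      [0,1] "this" : PP/(NP\PP)
      [1,3] NP\PP   >
        [1,2] "song" : (NP\PP)/(N/PP)
        [2,3] "heard" : N/PP
    [3,4] "often" : (S/PP)\PP
  [4,5] "slowly" : S\(S/PP)

YES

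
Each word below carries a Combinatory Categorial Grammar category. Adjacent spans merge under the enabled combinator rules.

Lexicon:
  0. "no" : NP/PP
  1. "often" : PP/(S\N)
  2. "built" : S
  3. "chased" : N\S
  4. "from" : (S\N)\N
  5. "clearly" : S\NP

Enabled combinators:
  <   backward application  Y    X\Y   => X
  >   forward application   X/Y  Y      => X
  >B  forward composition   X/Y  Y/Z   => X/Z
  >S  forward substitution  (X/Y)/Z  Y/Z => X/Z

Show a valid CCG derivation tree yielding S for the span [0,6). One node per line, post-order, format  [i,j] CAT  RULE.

[0,6] S   <
  [0,5] NP   >
    [0,1] "no" : NP/PP
    [1,5] PP   >
      [1,2] "often" : PP/(S\N)
      [2,5] S\N   <
        [2,4] N   <
          [2,3] "built" : S
          [3,4] "chased" : N\S
        [4,5] "from" : (S\N)\N
  [5,6] "clearly" : S\NP

[0,1] NP/PP  lex  "no"
[1,2] PP/(S\N)  lex  "often"
[2,3] S  lex  "built"
[3,4] N\S  lex  "chased"
[2,4] N  <  k=3
[4,5] (S\N)\N  lex  "from"
[2,5] S\N  <  k=4
[1,5] PP  >  k=2
[0,5] NP  >  k=1
[5,6] S\NP  lex  "clearly"
[0,6] S  <  k=5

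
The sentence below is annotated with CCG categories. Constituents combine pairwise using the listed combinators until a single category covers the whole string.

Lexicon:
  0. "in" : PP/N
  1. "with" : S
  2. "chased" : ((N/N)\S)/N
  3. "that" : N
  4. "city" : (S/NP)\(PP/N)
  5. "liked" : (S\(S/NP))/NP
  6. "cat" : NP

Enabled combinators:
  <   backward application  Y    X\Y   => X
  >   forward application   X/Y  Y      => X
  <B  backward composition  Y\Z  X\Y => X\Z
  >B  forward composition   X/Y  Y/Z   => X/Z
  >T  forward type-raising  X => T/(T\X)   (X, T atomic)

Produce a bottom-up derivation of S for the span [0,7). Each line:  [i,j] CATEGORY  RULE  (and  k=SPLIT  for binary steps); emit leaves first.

[0,1] PP/N  lex  "in"
[1,2] S  lex  "with"
[2,3] ((N/N)\S)/N  lex  "chased"
[3,4] N  lex  "that"
[2,4] (N/N)\S  >  k=3
[1,4] N/N  <  k=2
[0,4] PP/N  >B  k=1
[4,5] (S/NP)\(PP/N)  lex  "city"
[0,5] S/NP  <  k=4
[5,6] (S\(S/NP))/NP  lex  "liked"
[6,7] NP  lex  "cat"
[5,7] S\(S/NP)  >  k=6
[0,7] S  <  k=5

[0,7] S   <
  [0,5] S/NP   <
    [0,4] PP/N   >B
      [0,1] "in" : PP/N
      [1,4] N/N   <
        [1,2] "with" : S
        [2,4] (N/N)\S   >
          [2,3] "chased" : ((N/N)\S)/N
          [3,4] "that" : N
    [4,5] "city" : (S/NP)\(PP/N)
  [5,7] S\(S/NP)   >
    [5,6] "liked" : (S\(S/NP))/NP
    [6,7] "cat" : NP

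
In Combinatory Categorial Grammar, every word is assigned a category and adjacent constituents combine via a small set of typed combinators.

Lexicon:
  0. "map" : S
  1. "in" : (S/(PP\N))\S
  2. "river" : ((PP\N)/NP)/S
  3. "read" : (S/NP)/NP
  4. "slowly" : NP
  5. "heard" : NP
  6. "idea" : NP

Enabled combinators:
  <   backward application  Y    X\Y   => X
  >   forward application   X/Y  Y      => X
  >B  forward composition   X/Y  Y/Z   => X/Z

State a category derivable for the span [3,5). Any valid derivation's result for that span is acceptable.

S/NP

[0,7] S   >
  [0,6] S/NP   >B
    [0,2] S/(PP\N)   <
      [0,1] "map" : S
      [1,2] "in" : (S/(PP\N))\S
    [2,6] (PP\N)/NP   >
      [2,3] "river" : ((PP\N)/NP)/S
      [3,6] S   >
        [3,5] S/NP   >
          [3,4] "read" : (S/NP)/NP
          [4,5] "slowly" : NP
        [5,6] "heard" : NP
  [6,7] "idea" : NP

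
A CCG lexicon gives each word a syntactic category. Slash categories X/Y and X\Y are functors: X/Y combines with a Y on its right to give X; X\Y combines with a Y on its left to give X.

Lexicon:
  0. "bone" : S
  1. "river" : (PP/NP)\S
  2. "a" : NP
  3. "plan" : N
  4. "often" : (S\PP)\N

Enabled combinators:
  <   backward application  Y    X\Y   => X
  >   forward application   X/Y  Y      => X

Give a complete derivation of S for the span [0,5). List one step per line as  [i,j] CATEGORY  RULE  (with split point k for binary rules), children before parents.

[0,1] S  lex  "bone"
[1,2] (PP/NP)\S  lex  "river"
[0,2] PP/NP  <  k=1
[2,3] NP  lex  "a"
[0,3] PP  >  k=2
[3,4] N  lex  "plan"
[4,5] (S\PP)\N  lex  "often"
[3,5] S\PP  <  k=4
[0,5] S  <  k=3

[0,5] S   <
  [0,3] PP   >
    [0,2] PP/NP   <
      [0,1] "bone" : S
      [1,2] "river" : (PP/NP)\S
    [2,3] "a" : NP
  [3,5] S\PP   <
    [3,4] "plan" : N
    [4,5] "often" : (S\PP)\N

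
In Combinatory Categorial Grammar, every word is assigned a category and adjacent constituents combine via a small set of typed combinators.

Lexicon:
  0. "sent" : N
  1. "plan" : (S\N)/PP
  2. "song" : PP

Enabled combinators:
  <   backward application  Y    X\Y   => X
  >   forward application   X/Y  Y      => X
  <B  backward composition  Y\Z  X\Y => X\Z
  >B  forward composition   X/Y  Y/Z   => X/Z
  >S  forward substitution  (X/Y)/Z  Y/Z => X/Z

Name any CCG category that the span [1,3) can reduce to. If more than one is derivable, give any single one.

S\N

[0,3] S   <
  [0,1] "sent" : N
  [1,3] S\N   >
    [1,2] "plan" : (S\N)/PP
    [2,3] "song" : PP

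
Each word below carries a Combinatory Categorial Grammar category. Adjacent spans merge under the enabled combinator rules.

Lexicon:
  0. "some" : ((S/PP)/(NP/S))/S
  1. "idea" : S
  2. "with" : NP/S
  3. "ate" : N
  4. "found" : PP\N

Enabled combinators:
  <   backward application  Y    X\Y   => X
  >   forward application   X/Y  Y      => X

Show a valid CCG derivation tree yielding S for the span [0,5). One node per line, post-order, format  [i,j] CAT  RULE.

[0,5] S   >
  [0,3] S/PP   >
    [0,2] (S/PP)/(NP/S)   >
      [0,1] "some" : ((S/PP)/(NP/S))/S
      [1,2] "idea" : S
    [2,3] "with" : NP/S
  [3,5] PP   <
    [3,4] "ate" : N
    [4,5] "found" : PP\N

[0,1] ((S/PP)/(NP/S))/S  lex  "some"
[1,2] S  lex  "idea"
[0,2] (S/PP)/(NP/S)  >  k=1
[2,3] NP/S  lex  "with"
[0,3] S/PP  >  k=2
[3,4] N  lex  "ate"
[4,5] PP\N  lex  "found"
[3,5] PP  <  k=4
[0,5] S  >  k=3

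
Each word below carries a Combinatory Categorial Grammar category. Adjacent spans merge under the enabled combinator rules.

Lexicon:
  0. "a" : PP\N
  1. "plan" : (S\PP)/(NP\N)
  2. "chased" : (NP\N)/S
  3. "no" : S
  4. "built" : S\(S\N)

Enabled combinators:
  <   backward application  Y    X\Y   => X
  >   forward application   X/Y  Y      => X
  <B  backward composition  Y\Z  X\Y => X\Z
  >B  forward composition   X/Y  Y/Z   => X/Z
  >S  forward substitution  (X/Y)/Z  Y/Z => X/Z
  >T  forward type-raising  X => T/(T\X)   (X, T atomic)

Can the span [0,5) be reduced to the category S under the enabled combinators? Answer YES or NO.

[0,5] S   <
  [0,4] S\N   <B
    [0,1] "a" : PP\N
    [1,4] S\PP   >
      [1,2] "plan" : (S\PP)/(NP\N)
      [2,4] NP\N   >
        [2,3] "chased" : (NP\N)/S
        [3,4] "no" : S
  [4,5] "built" : S\(S\N)

YES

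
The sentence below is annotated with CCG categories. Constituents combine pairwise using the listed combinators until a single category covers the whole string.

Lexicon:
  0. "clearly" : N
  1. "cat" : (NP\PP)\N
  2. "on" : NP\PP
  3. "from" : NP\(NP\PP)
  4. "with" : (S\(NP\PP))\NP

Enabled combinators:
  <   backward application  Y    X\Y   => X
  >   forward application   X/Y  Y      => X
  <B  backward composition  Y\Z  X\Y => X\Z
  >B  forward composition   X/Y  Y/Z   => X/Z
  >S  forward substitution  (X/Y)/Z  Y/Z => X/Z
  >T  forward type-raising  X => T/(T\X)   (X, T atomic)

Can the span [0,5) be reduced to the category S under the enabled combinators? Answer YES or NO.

[0,5] S   <
  [0,2] NP\PP   <
    [0,1] "clearly" : N
    [1,2] "cat" : (NP\PP)\N
  [2,5] S\(NP\PP)   <
    [2,4] NP   <
      [2,3] "on" : NP\PP
      [3,4] "from" : NP\(NP\PP)
    [4,5] "with" : (S\(NP\PP))\NP

YES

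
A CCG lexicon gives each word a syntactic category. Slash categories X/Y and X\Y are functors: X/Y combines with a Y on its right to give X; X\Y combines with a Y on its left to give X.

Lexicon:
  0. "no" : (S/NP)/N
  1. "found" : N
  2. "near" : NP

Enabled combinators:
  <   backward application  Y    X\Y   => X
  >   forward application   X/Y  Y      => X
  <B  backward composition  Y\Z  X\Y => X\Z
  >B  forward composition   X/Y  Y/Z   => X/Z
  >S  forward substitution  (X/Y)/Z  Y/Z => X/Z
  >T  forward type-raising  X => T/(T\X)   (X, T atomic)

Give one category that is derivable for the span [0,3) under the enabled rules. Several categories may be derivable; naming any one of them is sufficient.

[0,3] S   >
  [0,2] S/NP   >
    [0,1] "no" : (S/NP)/N
    [1,2] "found" : N
  [2,3] "near" : NP

S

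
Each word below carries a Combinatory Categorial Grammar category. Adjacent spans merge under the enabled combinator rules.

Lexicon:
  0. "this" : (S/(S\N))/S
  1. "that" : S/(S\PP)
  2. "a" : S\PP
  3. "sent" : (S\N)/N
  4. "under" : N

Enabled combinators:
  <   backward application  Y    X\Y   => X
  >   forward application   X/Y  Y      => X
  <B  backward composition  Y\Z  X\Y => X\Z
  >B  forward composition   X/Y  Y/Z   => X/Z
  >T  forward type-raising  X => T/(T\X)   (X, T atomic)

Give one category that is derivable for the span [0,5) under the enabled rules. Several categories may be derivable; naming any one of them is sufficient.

S

[0,5] S   >
  [0,3] S/(S\N)   >
    [0,1] "this" : (S/(S\N))/S
    [1,3] S   >
      [1,2] "that" : S/(S\PP)
      [2,3] "a" : S\PP
  [3,5] S\N   >
    [3,4] "sent" : (S\N)/N
    [4,5] "under" : N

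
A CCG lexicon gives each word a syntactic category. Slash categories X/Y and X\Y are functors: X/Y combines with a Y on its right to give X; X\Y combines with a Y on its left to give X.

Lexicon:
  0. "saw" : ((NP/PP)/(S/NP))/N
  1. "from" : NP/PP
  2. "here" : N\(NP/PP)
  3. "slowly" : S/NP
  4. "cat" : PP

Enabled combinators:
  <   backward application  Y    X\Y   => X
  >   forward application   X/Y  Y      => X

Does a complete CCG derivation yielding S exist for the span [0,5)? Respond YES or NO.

((NP/PP)/(S/NP))/N NP/PP N\(NP/PP) S/NP PP
CKY chart[0,5] = {NP}; S ∉ chart

NO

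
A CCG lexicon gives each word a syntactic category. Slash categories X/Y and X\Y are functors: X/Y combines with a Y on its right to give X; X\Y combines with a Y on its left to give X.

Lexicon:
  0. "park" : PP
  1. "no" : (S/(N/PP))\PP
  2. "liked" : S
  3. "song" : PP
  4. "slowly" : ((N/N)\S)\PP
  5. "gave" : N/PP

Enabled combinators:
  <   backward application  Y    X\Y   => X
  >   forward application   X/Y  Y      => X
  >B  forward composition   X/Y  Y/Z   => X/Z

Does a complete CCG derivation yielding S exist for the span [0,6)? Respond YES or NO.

YES

[0,6] S   >
  [0,2] S/(N/PP)   <
    [0,1] "park" : PP
    [1,2] "no" : (S/(N/PP))\PP
  [2,6] N/PP   >B
    [2,5] N/N   <
      [2,3] "liked" : S
      [3,5] (N/N)\S   <
        [3,4] "song" : PP
        [4,5] "slowly" : ((N/N)\S)\PP
    [5,6] "gave" : N/PP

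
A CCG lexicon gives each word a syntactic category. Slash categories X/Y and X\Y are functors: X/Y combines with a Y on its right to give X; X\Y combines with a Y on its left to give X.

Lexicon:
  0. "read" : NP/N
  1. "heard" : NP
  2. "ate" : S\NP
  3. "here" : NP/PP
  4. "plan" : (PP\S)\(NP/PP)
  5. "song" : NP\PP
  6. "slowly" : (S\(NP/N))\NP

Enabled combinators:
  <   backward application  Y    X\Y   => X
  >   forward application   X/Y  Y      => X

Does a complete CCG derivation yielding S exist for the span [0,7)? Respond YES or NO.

YES

[0,7] S   <
  [0,1] "read" : NP/N
  [1,7] S\(NP/N)   <
    [1,6] NP   <
      [1,5] PP   <
        [1,3] S   <
          [1,2] "heard" : NP
          [2,3] "ate" : S\NP
        [3,5] PP\S   <
          [3,4] "here" : NP/PP
          [4,5] "plan" : (PP\S)\(NP/PP)
      [5,6] "song" : NP\PP
    [6,7] "slowly" : (S\(NP/N))\NP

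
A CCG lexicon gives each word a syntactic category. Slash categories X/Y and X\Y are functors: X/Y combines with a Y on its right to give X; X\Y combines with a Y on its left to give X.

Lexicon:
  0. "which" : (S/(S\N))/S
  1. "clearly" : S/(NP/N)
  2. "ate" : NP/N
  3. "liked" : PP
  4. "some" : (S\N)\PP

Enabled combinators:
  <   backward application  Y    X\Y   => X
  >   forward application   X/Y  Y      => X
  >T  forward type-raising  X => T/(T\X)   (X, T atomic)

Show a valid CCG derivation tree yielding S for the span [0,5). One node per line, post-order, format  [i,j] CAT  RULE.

[0,5] S   >
  [0,3] S/(S\N)   >
    [0,1] "which" : (S/(S\N))/S
    [1,3] S   >
      [1,2] "clearly" : S/(NP/N)
      [2,3] "ate" : NP/N
  [3,5] S\N   <
    [3,4] "liked" : PP
    [4,5] "some" : (S\N)\PP

[0,1] (S/(S\N))/S  lex  "which"
[1,2] S/(NP/N)  lex  "clearly"
[2,3] NP/N  lex  "ate"
[1,3] S  >  k=2
[0,3] S/(S\N)  >  k=1
[3,4] PP  lex  "liked"
[4,5] (S\N)\PP  lex  "some"
[3,5] S\N  <  k=4
[0,5] S  >  k=3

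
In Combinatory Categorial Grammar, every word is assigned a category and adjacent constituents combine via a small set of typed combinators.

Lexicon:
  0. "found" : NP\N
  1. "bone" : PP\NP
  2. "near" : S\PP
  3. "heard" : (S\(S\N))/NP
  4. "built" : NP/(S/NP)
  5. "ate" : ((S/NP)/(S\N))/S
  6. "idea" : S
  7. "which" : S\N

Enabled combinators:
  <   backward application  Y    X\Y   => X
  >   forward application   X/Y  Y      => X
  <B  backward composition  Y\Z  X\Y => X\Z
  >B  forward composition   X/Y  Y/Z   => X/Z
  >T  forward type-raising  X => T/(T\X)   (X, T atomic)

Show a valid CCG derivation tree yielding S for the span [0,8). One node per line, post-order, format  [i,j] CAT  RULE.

[0,1] NP\N  lex  "found"
[1,2] PP\NP  lex  "bone"
[0,2] PP\N  <B  k=1
[2,3] S\PP  lex  "near"
[0,3] S\N  <B  k=2
[3,4] (S\(S\N))/NP  lex  "heard"
[4,5] NP/(S/NP)  lex  "built"
[5,6] ((S/NP)/(S\N))/S  lex  "ate"
[6,7] S  lex  "idea"
[5,7] (S/NP)/(S\N)  >  k=6
[7,8] S\N  lex  "which"
[5,8] S/NP  >  k=7
[4,8] NP  >  k=5
[3,8] S\(S\N)  >  k=4
[0,8] S  <  k=3

[0,8] S   <
  [0,3] S\N   <B
    [0,2] PP\N   <B
      [0,1] "found" : NP\N
      [1,2] "bone" : PP\NP
    [2,3] "near" : S\PP
  [3,8] S\(S\N)   >
    [3,4] "heard" : (S\(S\N))/NP
    [4,8] NP   >
      [4,5] "built" : NP/(S/NP)
      [5,8] S/NP   >
        [5,7] (S/NP)/(S\N)   >
          [5,6] "ate" : ((S/NP)/(S\N))/S
          [6,7] "idea" : S
        [7,8] "which" : S\N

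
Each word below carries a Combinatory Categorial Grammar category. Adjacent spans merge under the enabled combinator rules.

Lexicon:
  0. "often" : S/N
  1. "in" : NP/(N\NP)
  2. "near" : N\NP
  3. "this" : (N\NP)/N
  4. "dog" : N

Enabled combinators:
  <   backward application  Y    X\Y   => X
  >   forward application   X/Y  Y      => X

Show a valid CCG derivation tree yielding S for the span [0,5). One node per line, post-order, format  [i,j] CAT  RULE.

[0,1] S/N  lex  "often"
[1,2] NP/(N\NP)  lex  "in"
[2,3] N\NP  lex  "near"
[1,3] NP  >  k=2
[3,4] (N\NP)/N  lex  "this"
[4,5] N  lex  "dog"
[3,5] N\NP  >  k=4
[1,5] N  <  k=3
[0,5] S  >  k=1

[0,5] S   >
  [0,1] "often" : S/N
  [1,5] N   <
    [1,3] NP   >
      [1,2] "in" : NP/(N\NP)
      [2,3] "near" : N\NP
    [3,5] N\NP   >
      [3,4] "this" : (N\NP)/N
      [4,5] "dog" : N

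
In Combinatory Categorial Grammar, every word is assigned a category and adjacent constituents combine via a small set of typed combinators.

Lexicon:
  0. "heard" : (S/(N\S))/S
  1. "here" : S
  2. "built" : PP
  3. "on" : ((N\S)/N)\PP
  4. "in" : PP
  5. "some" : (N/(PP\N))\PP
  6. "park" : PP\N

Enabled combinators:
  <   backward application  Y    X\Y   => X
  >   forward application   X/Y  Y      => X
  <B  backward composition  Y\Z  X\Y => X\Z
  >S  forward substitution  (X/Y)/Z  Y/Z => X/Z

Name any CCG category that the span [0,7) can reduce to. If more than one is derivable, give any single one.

[0,7] S   >
  [0,2] S/(N\S)   >
    [0,1] "heard" : (S/(N\S))/S
    [1,2] "here" : S
  [2,7] N\S   >
    [2,4] (N\S)/N   <
      [2,3] "built" : PP
      [3,4] "on" : ((N\S)/N)\PP
    [4,7] N   >
      [4,6] N/(PP\N)   <
        [4,5] "in" : PP
        [5,6] "some" : (N/(PP\N))\PP
      [6,7] "park" : PP\N

S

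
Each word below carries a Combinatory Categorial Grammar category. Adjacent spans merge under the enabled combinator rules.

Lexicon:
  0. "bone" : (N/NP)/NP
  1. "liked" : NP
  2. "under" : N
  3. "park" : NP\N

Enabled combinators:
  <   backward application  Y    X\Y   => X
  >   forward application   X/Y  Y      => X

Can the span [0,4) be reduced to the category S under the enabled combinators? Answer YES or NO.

(N/NP)/NP NP N NP\N
CKY chart[0,4] = {N}; S ∉ chart

NO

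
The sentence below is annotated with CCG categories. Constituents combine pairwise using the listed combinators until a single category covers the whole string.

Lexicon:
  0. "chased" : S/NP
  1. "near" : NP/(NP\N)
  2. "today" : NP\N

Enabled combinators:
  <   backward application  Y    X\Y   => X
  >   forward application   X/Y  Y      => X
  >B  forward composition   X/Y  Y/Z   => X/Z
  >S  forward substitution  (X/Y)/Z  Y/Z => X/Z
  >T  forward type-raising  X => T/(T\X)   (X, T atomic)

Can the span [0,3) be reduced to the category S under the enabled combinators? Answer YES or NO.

YES

[0,3] S   >
  [0,1] "chased" : S/NP
  [1,3] NP   >
    [1,2] "near" : NP/(NP\N)
    [2,3] "today" : NP\N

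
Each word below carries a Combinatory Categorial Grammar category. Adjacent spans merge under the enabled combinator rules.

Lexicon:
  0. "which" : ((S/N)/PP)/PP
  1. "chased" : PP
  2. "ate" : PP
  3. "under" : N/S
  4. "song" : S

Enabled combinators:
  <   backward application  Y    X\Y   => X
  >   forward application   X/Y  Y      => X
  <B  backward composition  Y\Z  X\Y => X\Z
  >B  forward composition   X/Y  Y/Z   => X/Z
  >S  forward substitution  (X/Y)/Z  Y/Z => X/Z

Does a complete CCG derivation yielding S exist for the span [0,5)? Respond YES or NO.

[0,5] S   >
  [0,3] S/N   >
    [0,2] (S/N)/PP   >
      [0,1] "which" : ((S/N)/PP)/PP
      [1,2] "chased" : PP
    [2,3] "ate" : PP
  [3,5] N   >
    [3,4] "under" : N/S
    [4,5] "song" : S

YES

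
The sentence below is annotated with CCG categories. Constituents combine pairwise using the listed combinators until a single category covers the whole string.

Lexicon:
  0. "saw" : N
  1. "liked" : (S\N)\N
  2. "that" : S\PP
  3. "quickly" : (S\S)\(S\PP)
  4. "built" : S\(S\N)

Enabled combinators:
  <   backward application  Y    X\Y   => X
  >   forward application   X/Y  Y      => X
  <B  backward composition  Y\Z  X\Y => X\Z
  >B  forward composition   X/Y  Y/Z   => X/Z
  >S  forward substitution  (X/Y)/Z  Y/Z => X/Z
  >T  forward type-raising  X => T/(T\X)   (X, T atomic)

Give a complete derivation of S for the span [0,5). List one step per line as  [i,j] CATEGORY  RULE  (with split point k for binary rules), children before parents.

[0,5] S   <
  [0,4] S\N   <B
    [0,2] S\N   <
      [0,1] "saw" : N
      [1,2] "liked" : (S\N)\N
    [2,4] S\S   <
      [2,3] "that" : S\PP
      [3,4] "quickly" : (S\S)\(S\PP)
  [4,5] "built" : S\(S\N)

[0,1] N  lex  "saw"
[1,2] (S\N)\N  lex  "liked"
[0,2] S\N  <  k=1
[2,3] S\PP  lex  "that"
[3,4] (S\S)\(S\PP)  lex  "quickly"
[2,4] S\S  <  k=3
[0,4] S\N  <B  k=2
[4,5] S\(S\N)  lex  "built"
[0,5] S  <  k=4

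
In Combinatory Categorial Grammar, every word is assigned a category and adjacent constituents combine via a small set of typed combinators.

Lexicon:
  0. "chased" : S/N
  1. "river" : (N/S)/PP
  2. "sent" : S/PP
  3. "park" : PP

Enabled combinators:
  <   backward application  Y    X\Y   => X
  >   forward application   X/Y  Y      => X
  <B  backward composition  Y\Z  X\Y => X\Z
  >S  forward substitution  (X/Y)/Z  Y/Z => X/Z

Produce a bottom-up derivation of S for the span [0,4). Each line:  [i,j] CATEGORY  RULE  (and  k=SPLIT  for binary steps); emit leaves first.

[0,4] S   >
  [0,1] "chased" : S/N
  [1,4] N   >
    [1,3] N/PP   >S
      [1,2] "river" : (N/S)/PP
      [2,3] "sent" : S/PP
    [3,4] "park" : PP

[0,1] S/N  lex  "chased"
[1,2] (N/S)/PP  lex  "river"
[2,3] S/PP  lex  "sent"
[1,3] N/PP  >S  k=2
[3,4] PP  lex  "park"
[1,4] N  >  k=3
[0,4] S  >  k=1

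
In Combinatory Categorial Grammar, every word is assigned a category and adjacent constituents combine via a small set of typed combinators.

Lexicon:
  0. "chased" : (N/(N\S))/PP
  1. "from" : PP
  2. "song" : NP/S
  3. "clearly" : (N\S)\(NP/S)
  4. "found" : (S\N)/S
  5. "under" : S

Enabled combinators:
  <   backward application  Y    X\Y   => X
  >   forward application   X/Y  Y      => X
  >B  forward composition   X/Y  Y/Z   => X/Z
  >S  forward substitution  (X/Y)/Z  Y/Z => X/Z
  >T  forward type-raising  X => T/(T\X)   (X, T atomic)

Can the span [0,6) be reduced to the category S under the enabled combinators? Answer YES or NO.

YES

[0,6] S   <
  [0,4] N   >
    [0,2] N/(N\S)   >
      [0,1] "chased" : (N/(N\S))/PP
      [1,2] "from" : PP
    [2,4] N\S   <
      [2,3] "song" : NP/S
      [3,4] "clearly" : (N\S)\(NP/S)
  [4,6] S\N   >
    [4,5] "found" : (S\N)/S
    [5,6] "under" : S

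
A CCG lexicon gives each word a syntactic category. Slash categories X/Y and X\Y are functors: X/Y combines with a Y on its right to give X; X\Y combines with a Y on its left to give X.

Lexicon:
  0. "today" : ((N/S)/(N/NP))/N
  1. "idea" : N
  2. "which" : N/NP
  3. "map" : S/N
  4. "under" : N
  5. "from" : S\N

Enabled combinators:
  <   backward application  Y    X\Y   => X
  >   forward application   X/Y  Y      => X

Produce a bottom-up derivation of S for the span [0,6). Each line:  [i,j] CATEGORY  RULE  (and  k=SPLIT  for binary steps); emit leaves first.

[0,1] ((N/S)/(N/NP))/N  lex  "today"
[1,2] N  lex  "idea"
[0,2] (N/S)/(N/NP)  >  k=1
[2,3] N/NP  lex  "which"
[0,3] N/S  >  k=2
[3,4] S/N  lex  "map"
[4,5] N  lex  "under"
[3,5] S  >  k=4
[0,5] N  >  k=3
[5,6] S\N  lex  "from"
[0,6] S  <  k=5

[0,6] S   <
  [0,5] N   >
    [0,3] N/S   >
      [0,2] (N/S)/(N/NP)   >
        [0,1] "today" : ((N/S)/(N/NP))/N
        [1,2] "idea" : N
      [2,3] "which" : N/NP
    [3,5] S   >
      [3,4] "map" : S/N
      [4,5] "under" : N
  [5,6] "from" : S\N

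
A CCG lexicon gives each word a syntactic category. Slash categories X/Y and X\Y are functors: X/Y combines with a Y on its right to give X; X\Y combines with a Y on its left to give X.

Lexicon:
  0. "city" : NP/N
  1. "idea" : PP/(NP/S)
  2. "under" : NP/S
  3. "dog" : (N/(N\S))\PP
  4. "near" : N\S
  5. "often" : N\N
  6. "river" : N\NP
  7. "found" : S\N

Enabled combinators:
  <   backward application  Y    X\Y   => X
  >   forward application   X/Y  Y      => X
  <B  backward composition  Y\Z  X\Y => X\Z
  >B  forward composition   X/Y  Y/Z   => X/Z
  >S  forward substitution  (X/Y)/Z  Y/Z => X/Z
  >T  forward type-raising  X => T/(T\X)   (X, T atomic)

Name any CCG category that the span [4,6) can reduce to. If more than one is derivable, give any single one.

N\S

[0,8] S   <
  [0,6] NP   >
    [0,1] "city" : NP/N
    [1,6] N   >
      [1,4] N/(N\S)   <
        [1,3] PP   >
          [1,2] "idea" : PP/(NP/S)
          [2,3] "under" : NP/S
        [3,4] "dog" : (N/(N\S))\PP
      [4,6] N\S   <B
        [4,5] "near" : N\S
        [5,6] "often" : N\N
  [6,8] S\NP   <B
    [6,7] "river" : N\NP
    [7,8] "found" : S\N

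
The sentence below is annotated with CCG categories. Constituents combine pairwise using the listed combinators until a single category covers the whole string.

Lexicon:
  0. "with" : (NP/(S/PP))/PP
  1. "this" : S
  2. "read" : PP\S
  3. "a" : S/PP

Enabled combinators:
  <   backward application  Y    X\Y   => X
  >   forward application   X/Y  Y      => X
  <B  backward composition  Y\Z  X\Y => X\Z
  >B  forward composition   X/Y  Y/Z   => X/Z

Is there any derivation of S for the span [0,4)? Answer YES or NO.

NO

(NP/(S/PP))/PP S PP\S S/PP
CKY chart[0,4] = {NP}; S ∉ chart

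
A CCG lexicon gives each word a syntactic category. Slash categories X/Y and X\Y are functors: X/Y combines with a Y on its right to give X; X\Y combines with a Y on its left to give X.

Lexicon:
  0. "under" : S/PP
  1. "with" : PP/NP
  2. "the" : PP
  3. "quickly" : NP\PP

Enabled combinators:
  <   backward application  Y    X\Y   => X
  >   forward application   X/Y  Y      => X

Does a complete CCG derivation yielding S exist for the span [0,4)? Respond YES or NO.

YES

[0,4] S   >
  [0,1] "under" : S/PP
  [1,4] PP   >
    [1,2] "with" : PP/NP
    [2,4] NP   <
      [2,3] "the" : PP
      [3,4] "quickly" : NP\PP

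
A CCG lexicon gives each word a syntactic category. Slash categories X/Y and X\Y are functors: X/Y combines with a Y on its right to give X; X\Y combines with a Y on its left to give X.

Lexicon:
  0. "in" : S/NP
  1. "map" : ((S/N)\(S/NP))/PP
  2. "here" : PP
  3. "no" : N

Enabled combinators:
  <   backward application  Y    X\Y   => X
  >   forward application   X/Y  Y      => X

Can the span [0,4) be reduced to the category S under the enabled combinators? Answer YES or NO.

YES

[0,4] S   >
  [0,3] S/N   <
    [0,1] "in" : S/NP
    [1,3] (S/N)\(S/NP)   >
      [1,2] "map" : ((S/N)\(S/NP))/PP
      [2,3] "here" : PP
  [3,4] "no" : N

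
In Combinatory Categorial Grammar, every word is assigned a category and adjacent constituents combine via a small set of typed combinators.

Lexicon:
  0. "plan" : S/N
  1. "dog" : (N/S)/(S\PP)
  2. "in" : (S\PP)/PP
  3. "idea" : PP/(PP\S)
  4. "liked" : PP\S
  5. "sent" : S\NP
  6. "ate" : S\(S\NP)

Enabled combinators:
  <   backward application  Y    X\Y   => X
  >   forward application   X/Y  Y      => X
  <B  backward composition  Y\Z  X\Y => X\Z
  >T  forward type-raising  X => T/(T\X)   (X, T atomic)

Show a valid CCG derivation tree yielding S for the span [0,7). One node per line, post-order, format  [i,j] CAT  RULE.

[0,7] S   >
  [0,1] "plan" : S/N
  [1,7] N   >
    [1,5] N/S   >
      [1,2] "dog" : (N/S)/(S\PP)
      [2,5] S\PP   >
        [2,3] "in" : (S\PP)/PP
        [3,5] PP   >
          [3,4] "idea" : PP/(PP\S)
          [4,5] "liked" : PP\S
    [5,7] S   <
      [5,6] "sent" : S\NP
      [6,7] "ate" : S\(S\NP)

[0,1] S/N  lex  "plan"
[1,2] (N/S)/(S\PP)  lex  "dog"
[2,3] (S\PP)/PP  lex  "in"
[3,4] PP/(PP\S)  lex  "idea"
[4,5] PP\S  lex  "liked"
[3,5] PP  >  k=4
[2,5] S\PP  >  k=3
[1,5] N/S  >  k=2
[5,6] S\NP  lex  "sent"
[6,7] S\(S\NP)  lex  "ate"
[5,7] S  <  k=6
[1,7] N  >  k=5
[0,7] S  >  k=1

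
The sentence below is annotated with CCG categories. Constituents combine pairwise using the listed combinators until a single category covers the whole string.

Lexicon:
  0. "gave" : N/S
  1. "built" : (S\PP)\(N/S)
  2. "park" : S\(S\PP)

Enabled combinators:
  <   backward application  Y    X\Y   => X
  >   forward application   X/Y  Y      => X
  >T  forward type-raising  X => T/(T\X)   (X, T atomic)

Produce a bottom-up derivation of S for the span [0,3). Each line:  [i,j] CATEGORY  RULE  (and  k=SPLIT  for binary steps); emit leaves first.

[0,1] N/S  lex  "gave"
[1,2] (S\PP)\(N/S)  lex  "built"
[0,2] S\PP  <  k=1
[2,3] S\(S\PP)  lex  "park"
[0,3] S  <  k=2

[0,3] S   <
  [0,2] S\PP   <
    [0,1] "gave" : N/S
    [1,2] "built" : (S\PP)\(N/S)
  [2,3] "park" : S\(S\PP)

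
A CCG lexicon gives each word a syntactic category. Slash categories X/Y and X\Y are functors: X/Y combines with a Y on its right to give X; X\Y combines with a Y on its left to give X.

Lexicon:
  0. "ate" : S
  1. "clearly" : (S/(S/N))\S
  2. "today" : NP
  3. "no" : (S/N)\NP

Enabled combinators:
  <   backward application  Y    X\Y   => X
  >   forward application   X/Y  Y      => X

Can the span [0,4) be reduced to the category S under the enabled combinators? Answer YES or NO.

YES

[0,4] S   >
  [0,2] S/(S/N)   <
    [0,1] "ate" : S
    [1,2] "clearly" : (S/(S/N))\S
  [2,4] S/N   <
    [2,3] "today" : NP
    [3,4] "no" : (S/N)\NP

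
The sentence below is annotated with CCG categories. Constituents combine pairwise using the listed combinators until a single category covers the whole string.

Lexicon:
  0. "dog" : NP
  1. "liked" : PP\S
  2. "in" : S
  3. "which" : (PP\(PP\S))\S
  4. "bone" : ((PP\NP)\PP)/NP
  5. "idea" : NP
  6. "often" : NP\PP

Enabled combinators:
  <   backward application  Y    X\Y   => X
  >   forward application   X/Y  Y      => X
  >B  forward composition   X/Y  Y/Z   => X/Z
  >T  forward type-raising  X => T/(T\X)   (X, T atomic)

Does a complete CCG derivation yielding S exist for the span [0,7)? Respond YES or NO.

NP PP\S S (PP\(PP\S))\S ((PP\NP)\PP)/NP NP NP\PP
CKY chart[0,7] = {N/(N\NP), NP, NP/(NP\NP), PP/(PP\NP), S/(S\NP)}; S ∉ chart

NO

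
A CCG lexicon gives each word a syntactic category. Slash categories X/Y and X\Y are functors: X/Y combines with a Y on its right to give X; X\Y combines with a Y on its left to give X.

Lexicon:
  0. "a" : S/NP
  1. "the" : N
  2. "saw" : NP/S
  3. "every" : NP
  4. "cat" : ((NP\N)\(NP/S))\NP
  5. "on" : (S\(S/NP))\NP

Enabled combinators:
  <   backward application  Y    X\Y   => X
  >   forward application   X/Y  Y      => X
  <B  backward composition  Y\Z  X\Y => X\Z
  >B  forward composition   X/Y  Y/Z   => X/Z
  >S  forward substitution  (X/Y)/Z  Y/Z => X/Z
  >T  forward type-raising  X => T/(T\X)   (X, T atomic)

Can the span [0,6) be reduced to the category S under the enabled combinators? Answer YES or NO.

YES

[0,6] S   <
  [0,1] "a" : S/NP
  [1,6] S\(S/NP)   <
    [1,5] NP   <
      [1,2] "the" : N
      [2,5] NP\N   <
        [2,3] "saw" : NP/S
        [3,5] (NP\N)\(NP/S)   <
          [3,4] "every" : NP
          [4,5] "cat" : ((NP\N)\(NP/S))\NP
    [5,6] "on" : (S\(S/NP))\NP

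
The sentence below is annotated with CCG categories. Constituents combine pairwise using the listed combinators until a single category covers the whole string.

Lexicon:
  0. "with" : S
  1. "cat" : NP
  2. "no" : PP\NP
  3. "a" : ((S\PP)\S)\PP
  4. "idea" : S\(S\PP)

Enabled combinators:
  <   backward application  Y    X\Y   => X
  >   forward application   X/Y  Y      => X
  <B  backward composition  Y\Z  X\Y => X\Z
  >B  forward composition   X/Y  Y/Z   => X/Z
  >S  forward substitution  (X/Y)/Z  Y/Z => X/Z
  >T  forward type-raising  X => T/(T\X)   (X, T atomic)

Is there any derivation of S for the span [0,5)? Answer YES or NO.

[0,5] S   <
  [0,4] S\PP   <
    [0,1] "with" : S
    [1,4] (S\PP)\S   <
      [1,3] PP   <
        [1,2] "cat" : NP
        [2,3] "no" : PP\NP
      [3,4] "a" : ((S\PP)\S)\PP
  [4,5] "idea" : S\(S\PP)

YES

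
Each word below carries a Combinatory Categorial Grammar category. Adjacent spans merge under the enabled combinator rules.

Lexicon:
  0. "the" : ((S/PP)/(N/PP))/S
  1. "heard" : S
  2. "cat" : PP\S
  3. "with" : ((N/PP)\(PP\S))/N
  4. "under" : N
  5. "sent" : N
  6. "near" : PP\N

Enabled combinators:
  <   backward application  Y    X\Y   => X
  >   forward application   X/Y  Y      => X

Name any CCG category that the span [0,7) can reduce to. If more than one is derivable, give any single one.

[0,7] S   >
  [0,5] S/PP   >
    [0,2] (S/PP)/(N/PP)   >
      [0,1] "the" : ((S/PP)/(N/PP))/S
      [1,2] "heard" : S
    [2,5] N/PP   <
      [2,3] "cat" : PP\S
      [3,5] (N/PP)\(PP\S)   >
        [3,4] "with" : ((N/PP)\(PP\S))/N
        [4,5] "under" : N
  [5,7] PP   <
    [5,6] "sent" : N
    [6,7] "near" : PP\N

S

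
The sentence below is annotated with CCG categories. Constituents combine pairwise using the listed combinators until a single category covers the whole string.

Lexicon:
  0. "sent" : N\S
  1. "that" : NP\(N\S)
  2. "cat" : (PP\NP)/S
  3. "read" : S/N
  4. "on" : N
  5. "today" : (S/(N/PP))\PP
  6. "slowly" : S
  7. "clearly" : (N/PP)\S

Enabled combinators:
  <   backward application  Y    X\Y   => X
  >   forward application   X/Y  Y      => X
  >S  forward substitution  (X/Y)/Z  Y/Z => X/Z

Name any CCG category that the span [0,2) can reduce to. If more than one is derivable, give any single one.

NP

[0,8] S   >
  [0,6] S/(N/PP)   <
    [0,5] PP   <
      [0,2] NP   <
        [0,1] "sent" : N\S
        [1,2] "that" : NP\(N\S)
      [2,5] PP\NP   >
        [2,3] "cat" : (PP\NP)/S
        [3,5] S   >
          [3,4] "read" : S/N
          [4,5] "on" : N
    [5,6] "today" : (S/(N/PP))\PP
  [6,8] N/PP   <
    [6,7] "slowly" : S
    [7,8] "clearly" : (N/PP)\S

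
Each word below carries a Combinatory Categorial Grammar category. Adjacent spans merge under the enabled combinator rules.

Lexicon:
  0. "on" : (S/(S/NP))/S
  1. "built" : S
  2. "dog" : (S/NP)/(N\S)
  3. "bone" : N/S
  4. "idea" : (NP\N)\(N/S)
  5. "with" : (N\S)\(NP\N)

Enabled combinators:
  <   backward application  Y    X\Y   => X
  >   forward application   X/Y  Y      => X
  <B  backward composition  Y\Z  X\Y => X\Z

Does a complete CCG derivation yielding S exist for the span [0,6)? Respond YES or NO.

YES

[0,6] S   >
  [0,2] S/(S/NP)   >
    [0,1] "on" : (S/(S/NP))/S
    [1,2] "built" : S
  [2,6] S/NP   >
    [2,3] "dog" : (S/NP)/(N\S)
    [3,6] N\S   <
      [3,5] NP\N   <
        [3,4] "bone" : N/S
        [4,5] "idea" : (NP\N)\(N/S)
      [5,6] "with" : (N\S)\(NP\N)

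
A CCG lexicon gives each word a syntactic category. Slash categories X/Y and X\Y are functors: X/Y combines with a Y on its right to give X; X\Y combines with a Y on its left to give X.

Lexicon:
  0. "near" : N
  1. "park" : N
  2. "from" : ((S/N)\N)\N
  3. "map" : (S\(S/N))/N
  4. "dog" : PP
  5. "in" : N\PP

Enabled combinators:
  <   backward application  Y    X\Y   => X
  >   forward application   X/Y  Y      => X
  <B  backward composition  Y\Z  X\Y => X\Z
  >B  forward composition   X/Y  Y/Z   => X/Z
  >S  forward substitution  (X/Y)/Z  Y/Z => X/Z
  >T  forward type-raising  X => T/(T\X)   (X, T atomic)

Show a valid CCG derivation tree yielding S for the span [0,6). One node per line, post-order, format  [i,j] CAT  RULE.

[0,1] N  lex  "near"
[1,2] N  lex  "park"
[2,3] ((S/N)\N)\N  lex  "from"
[1,3] (S/N)\N  <  k=2
[0,3] S/N  <  k=1
[3,4] (S\(S/N))/N  lex  "map"
[4,5] PP  lex  "dog"
[5,6] N\PP  lex  "in"
[4,6] N  <  k=5
[3,6] S\(S/N)  >  k=4
[0,6] S  <  k=3

[0,6] S   <
  [0,3] S/N   <
    [0,1] "near" : N
    [1,3] (S/N)\N   <
      [1,2] "park" : N
      [2,3] "from" : ((S/N)\N)\N
  [3,6] S\(S/N)   >
    [3,4] "map" : (S\(S/N))/N
    [4,6] N   <
      [4,5] "dog" : PP
      [5,6] "in" : N\PP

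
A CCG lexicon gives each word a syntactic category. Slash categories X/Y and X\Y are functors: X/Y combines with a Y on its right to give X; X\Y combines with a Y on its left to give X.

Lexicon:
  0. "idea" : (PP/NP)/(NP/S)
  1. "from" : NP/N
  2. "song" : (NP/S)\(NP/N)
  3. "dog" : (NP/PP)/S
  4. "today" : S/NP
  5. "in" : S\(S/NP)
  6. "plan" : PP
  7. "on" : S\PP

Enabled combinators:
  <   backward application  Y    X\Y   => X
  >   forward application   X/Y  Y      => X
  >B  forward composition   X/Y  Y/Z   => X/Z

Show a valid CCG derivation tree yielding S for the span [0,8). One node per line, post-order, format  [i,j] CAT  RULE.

[0,1] (PP/NP)/(NP/S)  lex  "idea"
[1,2] NP/N  lex  "from"
[2,3] (NP/S)\(NP/N)  lex  "song"
[1,3] NP/S  <  k=2
[0,3] PP/NP  >  k=1
[3,4] (NP/PP)/S  lex  "dog"
[4,5] S/NP  lex  "today"
[5,6] S\(S/NP)  lex  "in"
[4,6] S  <  k=5
[3,6] NP/PP  >  k=4
[6,7] PP  lex  "plan"
[3,7] NP  >  k=6
[0,7] PP  >  k=3
[7,8] S\PP  lex  "on"
[0,8] S  <  k=7

[0,8] S   <
  [0,7] PP   >
    [0,3] PP/NP   >
      [0,1] "idea" : (PP/NP)/(NP/S)
      [1,3] NP/S   <
        [1,2] "from" : NP/N
        [2,3] "song" : (NP/S)\(NP/N)
    [3,7] NP   >
      [3,6] NP/PP   >
        [3,4] "dog" : (NP/PP)/S
        [4,6] S   <
          [4,5] "today" : S/NP
          [5,6] "in" : S\(S/NP)
      [6,7] "plan" : PP
  [7,8] "on" : S\PP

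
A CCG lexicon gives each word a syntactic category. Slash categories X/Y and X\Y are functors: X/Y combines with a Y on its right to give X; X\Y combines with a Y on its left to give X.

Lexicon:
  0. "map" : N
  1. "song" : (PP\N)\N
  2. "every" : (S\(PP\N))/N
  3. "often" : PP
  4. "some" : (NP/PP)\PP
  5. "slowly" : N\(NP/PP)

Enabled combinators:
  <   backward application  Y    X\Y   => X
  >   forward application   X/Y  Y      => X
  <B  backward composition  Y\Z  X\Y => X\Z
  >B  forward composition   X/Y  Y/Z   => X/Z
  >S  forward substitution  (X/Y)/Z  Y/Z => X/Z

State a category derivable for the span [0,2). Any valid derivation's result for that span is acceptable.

[0,6] S   <
  [0,2] PP\N   <
    [0,1] "map" : N
    [1,2] "song" : (PP\N)\N
  [2,6] S\(PP\N)   >
    [2,3] "every" : (S\(PP\N))/N
    [3,6] N   <
      [3,5] NP/PP   <
        [3,4] "often" : PP
        [4,5] "some" : (NP/PP)\PP
      [5,6] "slowly" : N\(NP/PP)

PP\N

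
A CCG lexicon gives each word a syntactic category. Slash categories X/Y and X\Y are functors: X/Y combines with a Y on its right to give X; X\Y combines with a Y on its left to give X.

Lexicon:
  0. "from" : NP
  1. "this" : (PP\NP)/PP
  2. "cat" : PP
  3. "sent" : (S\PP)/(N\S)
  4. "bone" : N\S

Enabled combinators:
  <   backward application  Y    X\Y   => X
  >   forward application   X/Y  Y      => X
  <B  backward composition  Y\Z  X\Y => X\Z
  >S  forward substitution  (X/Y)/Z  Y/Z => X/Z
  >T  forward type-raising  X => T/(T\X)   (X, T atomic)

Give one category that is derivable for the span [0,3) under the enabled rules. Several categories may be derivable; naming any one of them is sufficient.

[0,5] S   <
  [0,3] PP   >
    [0,1] PP/(PP\NP)   >T
      [0,1] "from" : NP
    [1,3] PP\NP   >
      [1,2] "this" : (PP\NP)/PP
      [2,3] "cat" : PP
  [3,5] S\PP   >
    [3,4] "sent" : (S\PP)/(N\S)
    [4,5] "bone" : N\S

PP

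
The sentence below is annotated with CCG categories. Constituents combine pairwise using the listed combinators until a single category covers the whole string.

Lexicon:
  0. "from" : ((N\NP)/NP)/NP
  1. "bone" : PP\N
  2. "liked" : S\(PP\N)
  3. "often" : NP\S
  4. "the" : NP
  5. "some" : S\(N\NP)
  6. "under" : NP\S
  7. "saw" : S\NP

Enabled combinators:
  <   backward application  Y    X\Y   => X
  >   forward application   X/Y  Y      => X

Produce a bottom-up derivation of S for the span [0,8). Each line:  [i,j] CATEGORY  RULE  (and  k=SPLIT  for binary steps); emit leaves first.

[0,8] S   <
  [0,7] NP   <
    [0,6] S   <
      [0,5] N\NP   >
        [0,4] (N\NP)/NP   >
          [0,1] "from" : ((N\NP)/NP)/NP
          [1,4] NP   <
            [1,3] S   <
              [1,2] "bone" : PP\N
              [2,3] "liked" : S\(PP\N)
            [3,4] "often" : NP\S
        [4,5] "the" : NP
      [5,6] "some" : S\(N\NP)
    [6,7] "under" : NP\S
  [7,8] "saw" : S\NP

[0,1] ((N\NP)/NP)/NP  lex  "from"
[1,2] PP\N  lex  "bone"
[2,3] S\(PP\N)  lex  "liked"
[1,3] S  <  k=2
[3,4] NP\S  lex  "often"
[1,4] NP  <  k=3
[0,4] (N\NP)/NP  >  k=1
[4,5] NP  lex  "the"
[0,5] N\NP  >  k=4
[5,6] S\(N\NP)  lex  "some"
[0,6] S  <  k=5
[6,7] NP\S  lex  "under"
[0,7] NP  <  k=6
[7,8] S\NP  lex  "saw"
[0,8] S  <  k=7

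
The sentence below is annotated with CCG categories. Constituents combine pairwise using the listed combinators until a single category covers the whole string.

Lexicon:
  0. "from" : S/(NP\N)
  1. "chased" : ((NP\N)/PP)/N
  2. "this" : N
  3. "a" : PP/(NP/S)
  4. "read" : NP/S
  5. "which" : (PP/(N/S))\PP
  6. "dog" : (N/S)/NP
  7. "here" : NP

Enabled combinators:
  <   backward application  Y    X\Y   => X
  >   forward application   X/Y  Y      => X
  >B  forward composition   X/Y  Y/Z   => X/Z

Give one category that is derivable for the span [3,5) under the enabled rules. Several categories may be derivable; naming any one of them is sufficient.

[0,8] S   >
  [0,1] "from" : S/(NP\N)
  [1,8] NP\N   >
    [1,3] (NP\N)/PP   >
      [1,2] "chased" : ((NP\N)/PP)/N
      [2,3] "this" : N
    [3,8] PP   >
      [3,6] PP/(N/S)   <
        [3,5] PP   >
          [3,4] "a" : PP/(NP/S)
          [4,5] "read" : NP/S
        [5,6] "which" : (PP/(N/S))\PP
      [6,8] N/S   >
        [6,7] "dog" : (N/S)/NP
        [7,8] "here" : NP

PP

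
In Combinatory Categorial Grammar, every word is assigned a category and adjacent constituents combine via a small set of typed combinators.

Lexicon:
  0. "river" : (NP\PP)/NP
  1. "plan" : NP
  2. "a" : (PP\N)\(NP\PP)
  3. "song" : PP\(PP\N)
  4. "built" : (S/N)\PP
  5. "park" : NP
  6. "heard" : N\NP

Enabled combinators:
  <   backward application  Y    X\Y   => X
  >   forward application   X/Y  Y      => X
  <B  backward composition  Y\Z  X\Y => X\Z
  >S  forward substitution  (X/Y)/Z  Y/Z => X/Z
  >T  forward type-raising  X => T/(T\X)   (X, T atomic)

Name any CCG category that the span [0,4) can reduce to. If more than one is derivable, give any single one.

[0,7] S   >
  [0,5] S/N   <
    [0,4] PP   <
      [0,3] PP\N   <
        [0,2] NP\PP   >
          [0,1] "river" : (NP\PP)/NP
          [1,2] "plan" : NP
        [2,3] "a" : (PP\N)\(NP\PP)
      [3,4] "song" : PP\(PP\N)
    [4,5] "built" : (S/N)\PP
  [5,7] N   <
    [5,6] "park" : NP
    [6,7] "heard" : N\NP

PP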